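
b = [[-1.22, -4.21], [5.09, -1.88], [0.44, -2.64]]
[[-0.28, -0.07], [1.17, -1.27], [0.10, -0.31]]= b @[[0.23, -0.22],[-0.0, 0.08]]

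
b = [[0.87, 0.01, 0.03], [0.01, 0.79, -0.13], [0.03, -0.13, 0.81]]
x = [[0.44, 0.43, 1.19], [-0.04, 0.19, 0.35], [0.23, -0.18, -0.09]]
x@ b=[[0.42, 0.19, 0.92], [-0.02, 0.10, 0.26], [0.20, -0.13, -0.04]]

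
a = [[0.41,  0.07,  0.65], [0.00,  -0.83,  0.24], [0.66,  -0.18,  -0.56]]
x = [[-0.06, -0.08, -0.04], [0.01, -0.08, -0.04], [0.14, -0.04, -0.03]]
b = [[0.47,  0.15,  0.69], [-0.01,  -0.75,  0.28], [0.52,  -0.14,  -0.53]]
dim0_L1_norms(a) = [1.07, 1.08, 1.45]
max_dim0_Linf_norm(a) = 0.83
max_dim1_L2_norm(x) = 0.15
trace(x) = -0.17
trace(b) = -0.81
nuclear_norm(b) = 2.39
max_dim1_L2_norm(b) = 0.85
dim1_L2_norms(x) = [0.11, 0.09, 0.15]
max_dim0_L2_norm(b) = 0.91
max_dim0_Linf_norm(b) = 0.75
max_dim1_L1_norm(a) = 1.4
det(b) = 0.50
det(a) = 0.58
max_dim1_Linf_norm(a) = 0.83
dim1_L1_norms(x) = [0.18, 0.13, 0.21]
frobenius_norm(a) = 1.46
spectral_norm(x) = 0.16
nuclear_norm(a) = 2.51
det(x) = -0.00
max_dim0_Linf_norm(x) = 0.14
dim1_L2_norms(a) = [0.77, 0.86, 0.88]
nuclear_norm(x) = 0.29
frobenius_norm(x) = 0.20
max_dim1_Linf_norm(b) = 0.75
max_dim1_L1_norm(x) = 0.21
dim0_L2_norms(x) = [0.15, 0.12, 0.06]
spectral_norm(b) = 0.92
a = x + b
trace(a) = -0.98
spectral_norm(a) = 0.92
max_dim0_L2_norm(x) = 0.15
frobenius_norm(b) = 1.39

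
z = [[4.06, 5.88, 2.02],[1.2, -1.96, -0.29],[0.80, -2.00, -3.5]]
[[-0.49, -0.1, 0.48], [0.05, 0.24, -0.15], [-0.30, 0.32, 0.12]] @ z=[[-1.73, -3.65, -2.64], [0.37, 0.12, 0.56], [-0.74, -2.63, -1.12]]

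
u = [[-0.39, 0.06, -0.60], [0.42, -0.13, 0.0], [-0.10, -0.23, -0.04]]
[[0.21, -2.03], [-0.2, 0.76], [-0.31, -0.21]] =u @ [[-0.05, 1.73], [1.41, -0.24], [-0.18, 2.24]]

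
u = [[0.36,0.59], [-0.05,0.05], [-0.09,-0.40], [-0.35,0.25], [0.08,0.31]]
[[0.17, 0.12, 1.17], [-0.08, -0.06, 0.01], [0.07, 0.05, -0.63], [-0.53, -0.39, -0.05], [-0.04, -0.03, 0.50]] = u@[[1.20,0.87,1.08], [-0.44,-0.33,1.33]]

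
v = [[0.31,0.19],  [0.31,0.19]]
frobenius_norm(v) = 0.51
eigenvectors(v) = [[0.71, -0.52], [0.71, 0.85]]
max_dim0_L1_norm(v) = 0.62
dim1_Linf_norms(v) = [0.31, 0.31]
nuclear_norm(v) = 0.51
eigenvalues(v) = [0.5, 0.0]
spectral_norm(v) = 0.51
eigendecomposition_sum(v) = [[0.31, 0.19], [0.31, 0.19]] + [[0.00, -0.0],[-0.00, 0.00]]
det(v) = 0.00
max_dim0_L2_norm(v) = 0.44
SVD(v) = [[-0.71, -0.71], [-0.71, 0.71]] @ diag([0.5141984052872977, 9.644132549407089e-18]) @ [[-0.85, -0.52], [-0.52, 0.85]]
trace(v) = 0.50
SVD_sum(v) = [[0.31, 0.19], [0.31, 0.19]] + [[0.00, -0.0], [-0.0, 0.0]]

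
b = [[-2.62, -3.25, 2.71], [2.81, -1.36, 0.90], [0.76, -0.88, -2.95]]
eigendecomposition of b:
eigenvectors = [[-0.04+0.68j, (-0.04-0.68j), (-0.58+0j)], [0.69+0.00j, (0.69-0j), (0.37+0j)], [0.05+0.24j, (0.05-0.24j), (0.73+0j)]]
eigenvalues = [(-1.47+3.05j), (-1.47-3.05j), (-3.99+0j)]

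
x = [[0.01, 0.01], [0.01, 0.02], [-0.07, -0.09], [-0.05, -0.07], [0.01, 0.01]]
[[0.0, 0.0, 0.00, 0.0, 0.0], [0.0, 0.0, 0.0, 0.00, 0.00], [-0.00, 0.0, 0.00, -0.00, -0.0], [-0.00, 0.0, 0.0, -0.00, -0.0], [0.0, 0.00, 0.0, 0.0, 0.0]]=x@[[0.00, 0.00, 0.0, 0.00, 0.0], [0.01, 0.00, 0.00, 0.01, 0.01]]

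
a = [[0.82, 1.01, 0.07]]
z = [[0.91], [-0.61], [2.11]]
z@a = [[0.75, 0.92, 0.06], [-0.50, -0.62, -0.04], [1.73, 2.13, 0.15]]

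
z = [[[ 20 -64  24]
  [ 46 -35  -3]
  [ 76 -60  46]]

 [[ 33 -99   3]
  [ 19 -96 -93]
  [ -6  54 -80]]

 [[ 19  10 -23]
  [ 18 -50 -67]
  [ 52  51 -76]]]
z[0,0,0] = 20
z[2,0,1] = 10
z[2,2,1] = 51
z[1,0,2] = 3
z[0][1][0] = 46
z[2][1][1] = -50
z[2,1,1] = -50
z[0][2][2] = 46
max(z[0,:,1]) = -35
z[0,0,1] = -64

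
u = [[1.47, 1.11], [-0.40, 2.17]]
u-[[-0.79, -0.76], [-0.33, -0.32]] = [[2.26,  1.87], [-0.07,  2.49]]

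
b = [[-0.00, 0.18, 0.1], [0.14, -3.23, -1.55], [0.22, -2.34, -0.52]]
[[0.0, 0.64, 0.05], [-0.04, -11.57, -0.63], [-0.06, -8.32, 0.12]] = b@[[0.25, -1.89, 0.01], [0.07, 3.27, -0.26], [-0.1, 0.48, 0.95]]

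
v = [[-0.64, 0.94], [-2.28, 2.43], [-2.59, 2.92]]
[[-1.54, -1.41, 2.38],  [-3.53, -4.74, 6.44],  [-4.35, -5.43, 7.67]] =v @ [[-0.71,1.77,-0.48], [-2.12,-0.29,2.2]]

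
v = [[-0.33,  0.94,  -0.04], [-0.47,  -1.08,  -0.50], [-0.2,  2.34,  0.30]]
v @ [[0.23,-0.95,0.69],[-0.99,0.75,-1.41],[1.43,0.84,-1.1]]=[[-1.06, 0.98, -1.51],[0.25, -0.78, 1.75],[-1.93, 2.20, -3.77]]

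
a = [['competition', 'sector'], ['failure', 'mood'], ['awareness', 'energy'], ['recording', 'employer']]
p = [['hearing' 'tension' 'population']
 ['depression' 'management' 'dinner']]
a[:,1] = ['sector', 'mood', 'energy', 'employer']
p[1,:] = ['depression', 'management', 'dinner']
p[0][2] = 'population'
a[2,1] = 'energy'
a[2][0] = 'awareness'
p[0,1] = 'tension'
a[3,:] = ['recording', 'employer']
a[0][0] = 'competition'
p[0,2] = 'population'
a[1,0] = 'failure'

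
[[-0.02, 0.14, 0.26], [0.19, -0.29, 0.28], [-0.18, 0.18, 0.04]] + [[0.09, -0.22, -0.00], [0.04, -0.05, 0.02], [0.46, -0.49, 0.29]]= [[0.07, -0.08, 0.26], [0.23, -0.34, 0.3], [0.28, -0.31, 0.33]]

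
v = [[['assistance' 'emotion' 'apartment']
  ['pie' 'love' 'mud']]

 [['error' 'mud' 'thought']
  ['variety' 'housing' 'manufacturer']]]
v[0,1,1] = 'love'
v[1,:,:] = [['error', 'mud', 'thought'], ['variety', 'housing', 'manufacturer']]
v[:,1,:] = [['pie', 'love', 'mud'], ['variety', 'housing', 'manufacturer']]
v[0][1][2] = 'mud'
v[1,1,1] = 'housing'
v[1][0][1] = 'mud'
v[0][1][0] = 'pie'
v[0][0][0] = 'assistance'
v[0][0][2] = 'apartment'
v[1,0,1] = 'mud'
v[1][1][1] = 'housing'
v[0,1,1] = 'love'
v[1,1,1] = 'housing'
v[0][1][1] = 'love'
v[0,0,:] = ['assistance', 'emotion', 'apartment']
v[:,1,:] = [['pie', 'love', 'mud'], ['variety', 'housing', 'manufacturer']]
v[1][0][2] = 'thought'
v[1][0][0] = 'error'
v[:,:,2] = [['apartment', 'mud'], ['thought', 'manufacturer']]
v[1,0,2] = 'thought'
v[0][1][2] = 'mud'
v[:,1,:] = [['pie', 'love', 'mud'], ['variety', 'housing', 'manufacturer']]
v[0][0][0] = 'assistance'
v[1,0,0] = 'error'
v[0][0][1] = 'emotion'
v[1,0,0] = 'error'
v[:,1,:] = [['pie', 'love', 'mud'], ['variety', 'housing', 'manufacturer']]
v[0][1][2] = 'mud'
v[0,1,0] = 'pie'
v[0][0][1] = 'emotion'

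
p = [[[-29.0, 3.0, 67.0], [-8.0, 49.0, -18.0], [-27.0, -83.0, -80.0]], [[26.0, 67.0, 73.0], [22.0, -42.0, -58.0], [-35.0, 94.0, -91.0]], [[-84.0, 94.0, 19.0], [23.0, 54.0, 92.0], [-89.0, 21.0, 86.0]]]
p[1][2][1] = 94.0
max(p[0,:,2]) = 67.0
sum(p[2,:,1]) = 169.0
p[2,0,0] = -84.0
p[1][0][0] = 26.0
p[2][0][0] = -84.0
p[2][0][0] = -84.0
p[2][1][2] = 92.0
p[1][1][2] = -58.0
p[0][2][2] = -80.0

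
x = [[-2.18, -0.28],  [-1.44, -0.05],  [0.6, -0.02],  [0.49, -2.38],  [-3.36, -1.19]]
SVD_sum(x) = [[-2.09, -0.59], [-1.35, -0.38], [0.55, 0.15], [-0.16, -0.05], [-3.43, -0.96]] + [[-0.09, 0.31], [-0.09, 0.33], [0.05, -0.17], [0.65, -2.33], [0.07, -0.23]]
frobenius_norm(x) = 5.09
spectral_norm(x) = 4.44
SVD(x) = [[-0.49,-0.13], [-0.32,-0.14], [0.13,0.07], [-0.04,0.97], [-0.8,0.1]] @ diag([4.437858584120206, 2.4865460356387135]) @ [[0.96, 0.27], [0.27, -0.96]]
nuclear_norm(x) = 6.92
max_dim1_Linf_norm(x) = 3.36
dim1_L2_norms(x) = [2.2, 1.44, 0.6, 2.43, 3.56]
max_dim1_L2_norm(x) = 3.56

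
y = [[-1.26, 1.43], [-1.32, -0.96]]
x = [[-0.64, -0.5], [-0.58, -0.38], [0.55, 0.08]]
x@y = [[1.47,-0.44], [1.23,-0.46], [-0.8,0.71]]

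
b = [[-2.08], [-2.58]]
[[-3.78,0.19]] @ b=[[7.37]]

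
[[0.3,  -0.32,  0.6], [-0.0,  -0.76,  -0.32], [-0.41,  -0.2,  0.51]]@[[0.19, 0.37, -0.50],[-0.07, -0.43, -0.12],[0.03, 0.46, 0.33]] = [[0.1, 0.52, 0.09],  [0.04, 0.18, -0.01],  [-0.05, 0.17, 0.40]]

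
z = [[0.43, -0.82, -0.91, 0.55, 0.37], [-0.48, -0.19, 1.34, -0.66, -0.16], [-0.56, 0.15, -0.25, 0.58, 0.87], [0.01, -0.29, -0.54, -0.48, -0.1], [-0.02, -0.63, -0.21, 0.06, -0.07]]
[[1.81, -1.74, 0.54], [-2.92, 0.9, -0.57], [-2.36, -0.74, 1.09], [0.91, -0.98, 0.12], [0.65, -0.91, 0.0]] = z @ [[1.71, 0.60, -0.34],[-0.23, 1.14, 0.05],[-1.60, 1.1, -0.43],[0.59, 0.22, -0.0],[-2.43, -0.49, 0.9]]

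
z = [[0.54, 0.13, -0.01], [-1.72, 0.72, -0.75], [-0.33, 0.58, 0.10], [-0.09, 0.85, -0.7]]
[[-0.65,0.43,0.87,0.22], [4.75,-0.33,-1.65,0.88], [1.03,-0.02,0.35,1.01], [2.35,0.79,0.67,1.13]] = z @ [[-1.52, 0.67, 1.31, 0.01], [1.2, 0.46, 1.27, 1.68], [-1.70, -0.66, 0.42, 0.42]]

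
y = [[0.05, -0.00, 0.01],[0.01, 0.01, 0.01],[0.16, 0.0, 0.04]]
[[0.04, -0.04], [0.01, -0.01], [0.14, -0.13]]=y @ [[0.78,-0.68], [-0.67,0.57], [0.48,-0.47]]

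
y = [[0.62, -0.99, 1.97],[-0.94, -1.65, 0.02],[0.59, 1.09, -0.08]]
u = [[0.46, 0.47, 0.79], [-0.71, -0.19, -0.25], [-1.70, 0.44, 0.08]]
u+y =[[1.08, -0.52, 2.76], [-1.65, -1.84, -0.23], [-1.11, 1.53, 0.00]]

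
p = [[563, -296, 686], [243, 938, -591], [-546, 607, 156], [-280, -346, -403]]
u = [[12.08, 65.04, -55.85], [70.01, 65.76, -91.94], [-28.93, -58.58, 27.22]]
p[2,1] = 607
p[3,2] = -403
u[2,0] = -28.93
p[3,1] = -346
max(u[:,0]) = 70.01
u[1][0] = 70.01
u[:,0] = [12.08, 70.01, -28.93]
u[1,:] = [70.01, 65.76, -91.94]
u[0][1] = 65.04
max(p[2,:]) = 607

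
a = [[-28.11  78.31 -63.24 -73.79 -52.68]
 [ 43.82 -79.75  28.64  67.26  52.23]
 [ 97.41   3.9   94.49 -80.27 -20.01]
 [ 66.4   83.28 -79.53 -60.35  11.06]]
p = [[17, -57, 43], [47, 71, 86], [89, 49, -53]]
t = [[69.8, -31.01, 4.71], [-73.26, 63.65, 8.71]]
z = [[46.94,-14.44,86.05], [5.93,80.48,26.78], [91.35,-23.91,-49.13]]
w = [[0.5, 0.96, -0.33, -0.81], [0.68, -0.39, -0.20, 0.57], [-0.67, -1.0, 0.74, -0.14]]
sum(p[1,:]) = 204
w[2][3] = -0.136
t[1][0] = -73.26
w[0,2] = -0.334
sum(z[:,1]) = 42.13000000000001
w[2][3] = -0.136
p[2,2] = -53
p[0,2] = 43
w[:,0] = [0.505, 0.678, -0.666]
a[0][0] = -28.11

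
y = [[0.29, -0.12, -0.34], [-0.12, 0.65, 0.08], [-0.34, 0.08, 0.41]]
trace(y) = 1.35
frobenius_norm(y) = 0.97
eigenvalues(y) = [0.0, 0.81, 0.53]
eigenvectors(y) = [[0.77, 0.51, -0.37], [0.07, -0.65, -0.76], [0.63, -0.56, 0.54]]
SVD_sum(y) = [[0.21,-0.27,-0.23], [-0.27,0.34,0.30], [-0.23,0.30,0.26]] + [[0.07, 0.15, -0.11], [0.15, 0.31, -0.22], [-0.11, -0.22, 0.15]] + [[0.0, 0.00, 0.00],[0.00, 0.0, 0.00],[0.00, 0.0, 0.00]]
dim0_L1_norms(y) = [0.75, 0.85, 0.83]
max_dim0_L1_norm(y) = 0.85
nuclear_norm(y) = 1.35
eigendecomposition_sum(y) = [[0.00,0.00,0.00], [0.0,0.00,0.00], [0.0,0.00,0.0]] + [[0.21, -0.27, -0.23], [-0.27, 0.34, 0.3], [-0.23, 0.30, 0.26]] + [[0.07, 0.15, -0.11], [0.15, 0.31, -0.22], [-0.11, -0.22, 0.15]]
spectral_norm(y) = 0.81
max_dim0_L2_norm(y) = 0.67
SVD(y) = [[-0.51, -0.37, 0.77], [0.65, -0.76, 0.07], [0.56, 0.54, 0.63]] @ diag([0.8137335176929079, 0.5341660325159221, 0.002100449791170306]) @ [[-0.51, 0.65, 0.56], [-0.37, -0.76, 0.54], [0.77, 0.07, 0.63]]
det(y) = 0.00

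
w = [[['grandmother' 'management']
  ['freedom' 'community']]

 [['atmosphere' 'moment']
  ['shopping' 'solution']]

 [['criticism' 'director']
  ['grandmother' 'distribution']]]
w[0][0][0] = 'grandmother'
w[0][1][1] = 'community'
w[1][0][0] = 'atmosphere'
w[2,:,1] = ['director', 'distribution']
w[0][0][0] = 'grandmother'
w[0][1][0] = 'freedom'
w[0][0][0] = 'grandmother'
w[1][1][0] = 'shopping'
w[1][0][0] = 'atmosphere'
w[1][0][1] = 'moment'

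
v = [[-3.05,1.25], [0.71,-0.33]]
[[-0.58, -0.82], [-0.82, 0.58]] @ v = [[1.19,  -0.45], [2.91,  -1.22]]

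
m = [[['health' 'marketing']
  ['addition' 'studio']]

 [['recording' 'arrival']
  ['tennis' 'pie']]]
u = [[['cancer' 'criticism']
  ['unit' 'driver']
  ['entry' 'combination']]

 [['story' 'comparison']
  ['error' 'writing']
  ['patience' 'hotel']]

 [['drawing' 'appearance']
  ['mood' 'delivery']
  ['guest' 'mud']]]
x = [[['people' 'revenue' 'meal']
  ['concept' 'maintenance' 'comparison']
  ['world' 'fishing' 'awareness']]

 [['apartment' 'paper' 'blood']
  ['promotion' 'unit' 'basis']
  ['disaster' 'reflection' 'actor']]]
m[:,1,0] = ['addition', 'tennis']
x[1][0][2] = 'blood'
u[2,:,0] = ['drawing', 'mood', 'guest']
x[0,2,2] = 'awareness'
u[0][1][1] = 'driver'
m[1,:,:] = [['recording', 'arrival'], ['tennis', 'pie']]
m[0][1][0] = 'addition'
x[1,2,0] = 'disaster'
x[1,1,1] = 'unit'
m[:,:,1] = [['marketing', 'studio'], ['arrival', 'pie']]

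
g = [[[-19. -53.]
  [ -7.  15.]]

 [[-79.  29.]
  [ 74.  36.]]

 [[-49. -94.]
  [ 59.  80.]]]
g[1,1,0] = 74.0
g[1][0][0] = -79.0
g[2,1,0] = 59.0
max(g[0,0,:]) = -19.0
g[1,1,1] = 36.0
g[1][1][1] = 36.0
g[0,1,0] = -7.0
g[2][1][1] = 80.0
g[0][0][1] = -53.0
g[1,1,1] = 36.0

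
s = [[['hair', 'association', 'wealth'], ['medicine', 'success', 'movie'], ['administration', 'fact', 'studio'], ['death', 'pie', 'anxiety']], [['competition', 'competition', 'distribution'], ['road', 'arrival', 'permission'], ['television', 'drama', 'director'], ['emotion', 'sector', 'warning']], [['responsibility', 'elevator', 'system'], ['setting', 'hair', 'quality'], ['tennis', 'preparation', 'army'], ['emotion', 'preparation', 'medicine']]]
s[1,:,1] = ['competition', 'arrival', 'drama', 'sector']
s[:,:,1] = [['association', 'success', 'fact', 'pie'], ['competition', 'arrival', 'drama', 'sector'], ['elevator', 'hair', 'preparation', 'preparation']]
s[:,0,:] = [['hair', 'association', 'wealth'], ['competition', 'competition', 'distribution'], ['responsibility', 'elevator', 'system']]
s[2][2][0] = 'tennis'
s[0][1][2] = 'movie'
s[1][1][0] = 'road'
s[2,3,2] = 'medicine'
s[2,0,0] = 'responsibility'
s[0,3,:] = ['death', 'pie', 'anxiety']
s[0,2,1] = 'fact'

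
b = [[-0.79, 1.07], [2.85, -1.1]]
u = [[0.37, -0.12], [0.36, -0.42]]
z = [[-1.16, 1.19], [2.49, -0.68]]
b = z + u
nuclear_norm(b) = 3.93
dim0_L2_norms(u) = [0.52, 0.44]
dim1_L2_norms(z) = [1.66, 2.58]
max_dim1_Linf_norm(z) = 2.49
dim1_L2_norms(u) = [0.39, 0.55]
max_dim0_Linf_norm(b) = 2.85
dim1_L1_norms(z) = [2.35, 3.17]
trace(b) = -1.89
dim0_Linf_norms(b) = [2.85, 1.1]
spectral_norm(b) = 3.26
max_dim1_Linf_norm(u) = 0.42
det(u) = -0.11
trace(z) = -1.84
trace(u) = -0.05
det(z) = -2.17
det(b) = -2.18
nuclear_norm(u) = 0.83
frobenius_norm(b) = 3.33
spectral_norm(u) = 0.65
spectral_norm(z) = 2.98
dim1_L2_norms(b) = [1.33, 3.05]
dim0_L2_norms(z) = [2.75, 1.37]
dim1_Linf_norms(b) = [1.07, 2.85]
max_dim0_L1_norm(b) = 3.64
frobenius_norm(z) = 3.07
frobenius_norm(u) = 0.68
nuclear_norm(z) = 3.71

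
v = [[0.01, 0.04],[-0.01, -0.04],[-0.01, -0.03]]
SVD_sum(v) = [[0.01, 0.04], [-0.01, -0.04], [-0.01, -0.03]] + [[-0.0, 0.0], [0.0, -0.0], [-0.00, 0.00]]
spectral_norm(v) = 0.07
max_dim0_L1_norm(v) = 0.11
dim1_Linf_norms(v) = [0.04, 0.04, 0.03]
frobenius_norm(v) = 0.07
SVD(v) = [[-0.62, 0.34], [0.62, -0.34], [0.48, 0.88]] @ diag([0.06629818881394887, 0.0021331104026714393]) @ [[-0.26, -0.97], [-0.97, 0.26]]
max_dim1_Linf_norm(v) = 0.04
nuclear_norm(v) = 0.07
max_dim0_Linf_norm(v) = 0.04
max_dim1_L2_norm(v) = 0.04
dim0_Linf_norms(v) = [0.01, 0.04]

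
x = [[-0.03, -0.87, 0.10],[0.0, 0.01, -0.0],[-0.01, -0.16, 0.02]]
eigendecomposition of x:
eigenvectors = [[(0.95+0j),  (0.95-0j),  (-0.95+0j)], [0j,  0.00-0.00j,  (0.08+0j)], [(0.24+0.18j),  0.24-0.18j,  (0.3+0j)]]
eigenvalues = [(-0+0.02j), (-0-0.02j), (0.01+0j)]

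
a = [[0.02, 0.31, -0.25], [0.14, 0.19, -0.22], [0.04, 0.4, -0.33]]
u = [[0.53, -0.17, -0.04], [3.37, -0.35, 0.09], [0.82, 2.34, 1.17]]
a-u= [[-0.51, 0.48, -0.21], [-3.23, 0.54, -0.31], [-0.78, -1.94, -1.50]]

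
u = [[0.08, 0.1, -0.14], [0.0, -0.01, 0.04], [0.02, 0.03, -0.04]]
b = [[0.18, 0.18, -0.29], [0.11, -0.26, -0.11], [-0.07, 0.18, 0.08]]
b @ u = [[0.01,0.01,-0.01],[0.01,0.01,-0.02],[-0.00,-0.01,0.01]]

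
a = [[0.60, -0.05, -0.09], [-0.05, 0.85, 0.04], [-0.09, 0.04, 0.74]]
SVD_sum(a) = [[0.07, -0.22, -0.1], [-0.22, 0.66, 0.32], [-0.1, 0.32, 0.15]] + [[0.08, 0.12, -0.19],[0.12, 0.18, -0.30],[-0.19, -0.3, 0.49]] + [[0.45, 0.05, 0.21], [0.05, 0.01, 0.02], [0.21, 0.02, 0.10]]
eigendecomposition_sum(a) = [[0.45, 0.05, 0.21], [0.05, 0.01, 0.02], [0.21, 0.02, 0.1]] + [[0.07,-0.22,-0.10], [-0.22,0.66,0.32], [-0.10,0.32,0.15]] + [[0.08, 0.12, -0.19], [0.12, 0.18, -0.3], [-0.19, -0.3, 0.49]]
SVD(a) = [[0.28, -0.32, -0.90], [-0.87, -0.49, -0.10], [-0.41, 0.81, -0.42]] @ diag([0.8853523986486008, 0.7513148314592741, 0.5533327698921248]) @ [[0.28, -0.87, -0.41], [-0.32, -0.49, 0.81], [-0.90, -0.1, -0.42]]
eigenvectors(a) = [[0.9,0.28,-0.32], [0.1,-0.87,-0.49], [0.42,-0.41,0.81]]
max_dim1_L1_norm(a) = 0.94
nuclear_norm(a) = 2.19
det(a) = 0.37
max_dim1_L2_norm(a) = 0.85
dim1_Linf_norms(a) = [0.6, 0.85, 0.74]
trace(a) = 2.19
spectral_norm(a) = 0.89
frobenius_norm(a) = 1.29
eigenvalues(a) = [0.55, 0.89, 0.75]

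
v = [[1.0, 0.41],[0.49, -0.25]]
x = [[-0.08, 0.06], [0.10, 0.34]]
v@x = [[-0.04, 0.20], [-0.06, -0.06]]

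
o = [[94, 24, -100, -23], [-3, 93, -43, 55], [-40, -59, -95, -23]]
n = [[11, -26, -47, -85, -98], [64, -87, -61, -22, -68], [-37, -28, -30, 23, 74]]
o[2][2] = -95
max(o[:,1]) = 93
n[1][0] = 64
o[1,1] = 93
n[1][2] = -61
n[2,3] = 23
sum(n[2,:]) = 2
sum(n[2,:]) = 2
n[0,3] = -85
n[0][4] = -98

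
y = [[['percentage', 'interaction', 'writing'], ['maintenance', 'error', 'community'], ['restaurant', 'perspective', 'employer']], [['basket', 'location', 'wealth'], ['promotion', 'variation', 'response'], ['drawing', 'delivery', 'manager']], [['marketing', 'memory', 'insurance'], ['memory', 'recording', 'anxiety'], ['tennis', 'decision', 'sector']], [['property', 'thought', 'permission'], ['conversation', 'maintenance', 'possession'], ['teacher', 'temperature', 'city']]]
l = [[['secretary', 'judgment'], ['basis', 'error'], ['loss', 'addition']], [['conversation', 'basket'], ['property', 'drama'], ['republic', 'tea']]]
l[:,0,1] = ['judgment', 'basket']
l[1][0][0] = 'conversation'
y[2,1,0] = 'memory'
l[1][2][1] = 'tea'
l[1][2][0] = 'republic'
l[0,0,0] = 'secretary'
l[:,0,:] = [['secretary', 'judgment'], ['conversation', 'basket']]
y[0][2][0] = 'restaurant'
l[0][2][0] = 'loss'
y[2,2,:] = ['tennis', 'decision', 'sector']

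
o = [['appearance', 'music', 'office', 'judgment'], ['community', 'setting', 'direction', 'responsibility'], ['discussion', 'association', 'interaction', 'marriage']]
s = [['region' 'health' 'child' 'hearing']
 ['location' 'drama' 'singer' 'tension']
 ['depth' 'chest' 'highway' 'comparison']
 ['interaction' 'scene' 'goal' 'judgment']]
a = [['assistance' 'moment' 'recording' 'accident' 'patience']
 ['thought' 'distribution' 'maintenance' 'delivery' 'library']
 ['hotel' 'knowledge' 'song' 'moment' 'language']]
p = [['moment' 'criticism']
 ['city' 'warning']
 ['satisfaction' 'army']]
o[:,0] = ['appearance', 'community', 'discussion']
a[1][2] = 'maintenance'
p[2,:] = ['satisfaction', 'army']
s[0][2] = 'child'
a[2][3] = 'moment'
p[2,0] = 'satisfaction'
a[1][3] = 'delivery'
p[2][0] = 'satisfaction'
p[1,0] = 'city'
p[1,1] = 'warning'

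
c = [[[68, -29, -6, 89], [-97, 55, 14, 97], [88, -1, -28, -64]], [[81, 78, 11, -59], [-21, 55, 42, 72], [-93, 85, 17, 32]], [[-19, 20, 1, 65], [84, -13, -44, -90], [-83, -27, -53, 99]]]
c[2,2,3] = 99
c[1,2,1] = 85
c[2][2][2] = -53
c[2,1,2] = -44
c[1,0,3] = -59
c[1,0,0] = 81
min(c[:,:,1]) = -29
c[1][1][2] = 42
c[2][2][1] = -27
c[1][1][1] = 55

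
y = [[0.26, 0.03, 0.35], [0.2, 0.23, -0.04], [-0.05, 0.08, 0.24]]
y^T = [[0.26, 0.20, -0.05], [0.03, 0.23, 0.08], [0.35, -0.04, 0.24]]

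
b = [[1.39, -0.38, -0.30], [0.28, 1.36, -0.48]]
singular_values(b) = [1.48, 1.46]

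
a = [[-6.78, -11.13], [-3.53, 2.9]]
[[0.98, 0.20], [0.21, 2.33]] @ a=[[-7.35, -10.33], [-9.65, 4.42]]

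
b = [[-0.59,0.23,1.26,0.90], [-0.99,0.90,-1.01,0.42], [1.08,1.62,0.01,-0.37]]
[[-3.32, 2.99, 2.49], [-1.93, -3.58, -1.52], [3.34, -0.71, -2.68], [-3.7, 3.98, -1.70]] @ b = [[1.69,  5.96,  -7.18,  -2.65], [3.04,  -6.13,  1.17,  -2.68], [-4.16,  -4.21,  4.9,  3.70], [-3.59,  -0.02,  -8.7,  -1.03]]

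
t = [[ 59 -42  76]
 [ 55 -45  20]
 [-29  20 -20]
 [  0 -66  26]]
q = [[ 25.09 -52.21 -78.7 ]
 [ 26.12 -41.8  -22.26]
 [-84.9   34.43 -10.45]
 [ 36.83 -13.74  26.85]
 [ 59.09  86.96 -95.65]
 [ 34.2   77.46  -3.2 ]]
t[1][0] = 55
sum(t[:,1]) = -133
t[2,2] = -20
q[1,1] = -41.8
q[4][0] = 59.09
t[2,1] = 20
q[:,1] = [-52.21, -41.8, 34.43, -13.74, 86.96, 77.46]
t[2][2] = -20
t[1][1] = -45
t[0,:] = [59, -42, 76]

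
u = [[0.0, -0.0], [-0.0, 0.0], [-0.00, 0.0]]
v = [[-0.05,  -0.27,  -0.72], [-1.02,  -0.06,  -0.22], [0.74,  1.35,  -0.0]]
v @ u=[[0.0, 0.0], [0.0, 0.00], [0.00, 0.00]]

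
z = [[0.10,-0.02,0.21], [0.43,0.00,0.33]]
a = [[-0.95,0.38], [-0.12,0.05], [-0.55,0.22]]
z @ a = [[-0.21, 0.08], [-0.59, 0.24]]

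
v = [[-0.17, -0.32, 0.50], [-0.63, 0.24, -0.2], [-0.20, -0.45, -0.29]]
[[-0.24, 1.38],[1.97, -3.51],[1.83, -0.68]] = v@[[-2.89, 3.92], [-1.30, -2.02], [-2.3, 2.79]]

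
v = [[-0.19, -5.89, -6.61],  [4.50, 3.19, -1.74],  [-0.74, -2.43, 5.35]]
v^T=[[-0.19,4.5,-0.74],  [-5.89,3.19,-2.43],  [-6.61,-1.74,5.35]]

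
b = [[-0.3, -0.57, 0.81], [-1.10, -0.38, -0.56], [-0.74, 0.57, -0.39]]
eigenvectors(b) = [[0.58+0.00j, 0.12+0.45j, 0.12-0.45j], [0.81+0.00j, (-0.35-0.45j), (-0.35+0.45j)], [(-0.04+0j), (-0.68+0j), (-0.68-0j)]]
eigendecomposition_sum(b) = [[(-0.48-0j), -0.47+0.00j, 0.16-0.00j],[(-0.66-0j), -0.66+0.00j, (0.22-0j)],[0.03+0.00j, (0.03-0j), (-0.01+0j)]] + [[0.09+0.25j, -0.05-0.18j, 0.33+0.05j], [(-0.22-0.24j), (0.14+0.18j), -0.39+0.10j], [(-0.39+0.03j), 0.27+0.00j, -0.19+0.44j]] + [[0.09-0.25j,  -0.05+0.18j,  (0.33-0.05j)], [-0.22+0.24j,  (0.14-0.18j),  (-0.39-0.1j)], [-0.39-0.03j,  (0.27-0j),  (-0.19-0.44j)]]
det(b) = -0.87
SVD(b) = [[0.14,0.88,0.45], [-0.8,0.37,-0.47], [-0.58,-0.29,0.76]] @ diag([1.498814372205159, 1.1175394628218909, 0.5179392114013123]) @ [[0.85, -0.07, 0.53],  [-0.41, -0.72, 0.55],  [-0.34, 0.69, 0.64]]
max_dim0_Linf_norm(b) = 1.1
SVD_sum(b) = [[0.18, -0.02, 0.11], [-1.01, 0.09, -0.63], [-0.74, 0.06, -0.46]] + [[-0.40, -0.71, 0.55], [-0.17, -0.30, 0.23], [0.13, 0.24, -0.18]] + [[-0.08, 0.16, 0.15], [0.08, -0.17, -0.16], [-0.13, 0.27, 0.25]]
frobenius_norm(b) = 1.94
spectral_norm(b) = 1.50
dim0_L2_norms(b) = [1.36, 0.89, 1.06]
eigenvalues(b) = [(-1.15+0j), (0.04+0.87j), (0.04-0.87j)]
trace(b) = -1.07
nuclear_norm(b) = 3.13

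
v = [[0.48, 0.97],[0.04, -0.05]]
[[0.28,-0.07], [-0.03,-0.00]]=v @ [[-0.29,-0.06], [0.43,-0.04]]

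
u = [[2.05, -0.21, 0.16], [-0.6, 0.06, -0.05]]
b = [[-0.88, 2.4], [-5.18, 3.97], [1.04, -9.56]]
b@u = [[-3.24, 0.33, -0.26], [-13.0, 1.33, -1.03], [7.87, -0.79, 0.64]]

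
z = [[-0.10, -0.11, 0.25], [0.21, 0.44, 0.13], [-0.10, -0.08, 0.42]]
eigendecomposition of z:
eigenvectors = [[(0.89+0j), (-0.17+0.26j), (-0.17-0.26j)], [(-0.45+0j), 0.85+0.00j, 0.85-0.00j], [0.12+0.00j, (-0.09+0.42j), -0.09-0.42j]]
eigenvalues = [(-0.01+0j), (0.38+0.13j), (0.38-0.13j)]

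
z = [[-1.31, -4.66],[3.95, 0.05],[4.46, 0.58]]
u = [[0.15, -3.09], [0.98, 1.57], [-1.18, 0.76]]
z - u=[[-1.46, -1.57], [2.97, -1.52], [5.64, -0.18]]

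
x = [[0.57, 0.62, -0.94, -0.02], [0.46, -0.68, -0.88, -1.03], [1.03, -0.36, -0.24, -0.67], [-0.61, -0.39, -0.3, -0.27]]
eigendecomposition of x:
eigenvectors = [[0.05+0.00j, -0.17-0.57j, -0.17+0.57j, (0.2+0j)], [(-0.84+0j), (-0.12-0.15j), (-0.12+0.15j), (-0.59+0j)], [-0.43+0.00j, (-0.63+0j), -0.63-0.00j, -0.29+0.00j], [-0.33+0.00j, (0.46+0.01j), (0.46-0.01j), (0.73+0j)]]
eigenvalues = [(-1.57+0j), (0.47+0.86j), (0.47-0.86j), 0j]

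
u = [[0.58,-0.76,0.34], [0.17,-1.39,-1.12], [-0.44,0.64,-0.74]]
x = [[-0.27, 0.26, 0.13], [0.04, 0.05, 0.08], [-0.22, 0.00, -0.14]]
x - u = [[-0.85,1.02,-0.21], [-0.13,1.44,1.2], [0.22,-0.64,0.6]]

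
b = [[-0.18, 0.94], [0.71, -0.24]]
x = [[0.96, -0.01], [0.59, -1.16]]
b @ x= [[0.38, -1.09], [0.54, 0.27]]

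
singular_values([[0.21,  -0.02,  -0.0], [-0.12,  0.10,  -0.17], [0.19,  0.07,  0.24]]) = [0.4, 0.16, 0.12]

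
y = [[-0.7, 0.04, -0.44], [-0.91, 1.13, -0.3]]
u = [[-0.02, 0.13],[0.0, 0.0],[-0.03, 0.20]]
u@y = [[-0.10, 0.15, -0.03], [0.0, 0.0, 0.0], [-0.16, 0.22, -0.05]]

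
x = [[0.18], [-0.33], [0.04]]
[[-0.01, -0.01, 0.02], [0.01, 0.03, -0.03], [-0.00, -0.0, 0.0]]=x @ [[-0.04, -0.08, 0.09]]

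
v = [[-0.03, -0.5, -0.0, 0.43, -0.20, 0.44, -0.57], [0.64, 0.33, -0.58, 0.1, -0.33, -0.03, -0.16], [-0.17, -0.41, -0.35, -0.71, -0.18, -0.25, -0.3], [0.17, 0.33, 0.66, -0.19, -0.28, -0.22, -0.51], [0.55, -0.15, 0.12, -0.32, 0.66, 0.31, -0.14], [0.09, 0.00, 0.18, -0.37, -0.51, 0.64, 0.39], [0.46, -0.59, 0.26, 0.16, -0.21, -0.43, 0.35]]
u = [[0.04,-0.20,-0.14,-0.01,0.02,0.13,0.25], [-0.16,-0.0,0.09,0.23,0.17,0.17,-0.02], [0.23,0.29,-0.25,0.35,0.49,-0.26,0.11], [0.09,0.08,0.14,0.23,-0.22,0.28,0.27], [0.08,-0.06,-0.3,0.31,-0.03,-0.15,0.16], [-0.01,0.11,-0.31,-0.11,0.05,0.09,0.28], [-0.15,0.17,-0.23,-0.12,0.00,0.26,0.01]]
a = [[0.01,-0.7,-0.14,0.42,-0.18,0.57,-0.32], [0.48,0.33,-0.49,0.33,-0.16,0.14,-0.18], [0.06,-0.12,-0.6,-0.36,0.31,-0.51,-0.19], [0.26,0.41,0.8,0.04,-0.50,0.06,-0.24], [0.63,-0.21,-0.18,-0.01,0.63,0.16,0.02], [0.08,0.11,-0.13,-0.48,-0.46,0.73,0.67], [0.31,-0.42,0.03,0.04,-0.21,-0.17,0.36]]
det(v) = 1.00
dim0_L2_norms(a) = [0.9, 1.01, 1.14, 0.81, 1.03, 1.09, 0.9]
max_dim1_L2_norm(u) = 0.8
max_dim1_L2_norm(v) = 1.0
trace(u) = 0.09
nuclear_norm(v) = 7.00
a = v + u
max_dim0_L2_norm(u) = 0.59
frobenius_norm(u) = 1.36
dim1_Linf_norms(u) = [0.25, 0.23, 0.49, 0.28, 0.31, 0.31, 0.26]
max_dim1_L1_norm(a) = 2.66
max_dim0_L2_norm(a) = 1.14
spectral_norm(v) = 1.01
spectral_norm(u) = 0.88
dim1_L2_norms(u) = [0.38, 0.38, 0.8, 0.54, 0.5, 0.46, 0.43]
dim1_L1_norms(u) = [0.79, 0.84, 1.98, 1.31, 1.09, 0.96, 0.94]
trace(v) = 1.41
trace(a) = 1.50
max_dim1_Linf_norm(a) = 0.8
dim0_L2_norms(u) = [0.34, 0.42, 0.59, 0.59, 0.57, 0.54, 0.5]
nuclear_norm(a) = 6.49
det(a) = 0.34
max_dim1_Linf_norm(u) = 0.49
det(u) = 0.00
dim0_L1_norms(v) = [2.11, 2.31, 2.15, 2.28, 2.37, 2.32, 2.42]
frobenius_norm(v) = 2.65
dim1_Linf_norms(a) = [0.7, 0.49, 0.6, 0.8, 0.63, 0.73, 0.42]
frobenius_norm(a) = 2.61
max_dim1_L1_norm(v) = 2.46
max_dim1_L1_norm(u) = 1.98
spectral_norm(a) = 1.45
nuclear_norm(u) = 3.16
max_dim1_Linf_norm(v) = 0.71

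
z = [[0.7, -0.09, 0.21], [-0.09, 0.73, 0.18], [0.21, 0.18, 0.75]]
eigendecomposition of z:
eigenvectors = [[0.59, 0.65, 0.47],[0.51, -0.76, 0.41],[-0.62, 0.0, 0.78]]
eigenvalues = [0.4, 0.81, 0.97]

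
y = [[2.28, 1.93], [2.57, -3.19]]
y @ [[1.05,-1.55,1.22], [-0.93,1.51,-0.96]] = [[0.60, -0.62, 0.93], [5.67, -8.80, 6.2]]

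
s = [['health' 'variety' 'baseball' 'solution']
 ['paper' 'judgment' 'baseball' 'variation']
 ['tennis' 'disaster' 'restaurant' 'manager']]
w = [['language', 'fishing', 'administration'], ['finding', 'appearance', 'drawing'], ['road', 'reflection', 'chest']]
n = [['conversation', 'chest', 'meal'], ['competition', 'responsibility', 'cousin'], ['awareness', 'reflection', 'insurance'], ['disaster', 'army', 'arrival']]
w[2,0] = 'road'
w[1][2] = 'drawing'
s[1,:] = ['paper', 'judgment', 'baseball', 'variation']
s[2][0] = 'tennis'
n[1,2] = 'cousin'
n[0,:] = ['conversation', 'chest', 'meal']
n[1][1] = 'responsibility'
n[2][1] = 'reflection'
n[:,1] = ['chest', 'responsibility', 'reflection', 'army']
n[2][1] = 'reflection'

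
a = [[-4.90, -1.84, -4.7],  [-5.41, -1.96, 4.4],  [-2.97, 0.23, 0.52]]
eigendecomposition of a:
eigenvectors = [[0.80,0.42,0.18], [0.54,-0.78,-0.95], [0.27,-0.46,0.27]]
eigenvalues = [-7.74, 3.62, -2.21]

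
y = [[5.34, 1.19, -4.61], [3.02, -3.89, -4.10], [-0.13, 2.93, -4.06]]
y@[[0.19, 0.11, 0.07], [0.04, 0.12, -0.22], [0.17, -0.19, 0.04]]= [[0.28, 1.61, -0.07],[-0.28, 0.64, 0.90],[-0.6, 1.11, -0.82]]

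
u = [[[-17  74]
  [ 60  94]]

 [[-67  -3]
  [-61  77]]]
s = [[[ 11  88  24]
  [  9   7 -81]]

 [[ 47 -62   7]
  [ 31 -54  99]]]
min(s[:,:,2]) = -81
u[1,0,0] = -67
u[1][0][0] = -67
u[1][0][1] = -3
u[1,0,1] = -3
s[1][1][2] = 99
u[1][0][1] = -3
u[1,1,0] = -61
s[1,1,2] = 99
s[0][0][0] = 11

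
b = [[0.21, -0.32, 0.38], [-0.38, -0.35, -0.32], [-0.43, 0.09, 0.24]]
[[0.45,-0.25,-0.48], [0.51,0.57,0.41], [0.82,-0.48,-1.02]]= b@ [[-1.44,0.24,1.08], [-0.96,-0.65,-0.37], [1.18,-1.34,-2.16]]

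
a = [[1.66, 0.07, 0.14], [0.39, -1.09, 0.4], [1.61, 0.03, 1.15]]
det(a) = -1.840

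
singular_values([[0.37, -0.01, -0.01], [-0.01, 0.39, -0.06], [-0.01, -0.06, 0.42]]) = [0.47, 0.38, 0.34]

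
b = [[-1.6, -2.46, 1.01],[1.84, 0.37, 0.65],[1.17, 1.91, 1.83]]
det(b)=10.428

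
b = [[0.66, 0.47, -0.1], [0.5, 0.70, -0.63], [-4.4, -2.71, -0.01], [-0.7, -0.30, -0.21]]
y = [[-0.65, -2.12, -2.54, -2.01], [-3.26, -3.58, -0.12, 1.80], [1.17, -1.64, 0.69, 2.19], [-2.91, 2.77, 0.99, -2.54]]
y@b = [[11.09, 5.7, 1.85], [-4.67, -4.25, 2.20], [-4.62, -3.12, 0.45], [-3.11, -1.35, -0.93]]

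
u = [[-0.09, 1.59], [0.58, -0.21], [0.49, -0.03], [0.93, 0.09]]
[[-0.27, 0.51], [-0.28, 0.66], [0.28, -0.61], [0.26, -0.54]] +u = [[-0.36,  2.10], [0.3,  0.45], [0.77,  -0.64], [1.19,  -0.45]]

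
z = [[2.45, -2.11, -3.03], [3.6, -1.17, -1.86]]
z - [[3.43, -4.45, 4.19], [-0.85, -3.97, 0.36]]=[[-0.98, 2.34, -7.22], [4.45, 2.8, -2.22]]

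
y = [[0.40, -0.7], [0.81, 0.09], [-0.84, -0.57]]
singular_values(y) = [1.27, 0.85]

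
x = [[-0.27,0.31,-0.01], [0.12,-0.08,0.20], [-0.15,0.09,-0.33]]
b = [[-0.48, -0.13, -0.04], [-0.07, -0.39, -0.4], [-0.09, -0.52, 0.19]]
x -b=[[0.21, 0.44, 0.03], [0.19, 0.31, 0.6], [-0.06, 0.61, -0.52]]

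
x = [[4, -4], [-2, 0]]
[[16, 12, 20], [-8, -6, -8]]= x @ [[4, 3, 4], [0, 0, -1]]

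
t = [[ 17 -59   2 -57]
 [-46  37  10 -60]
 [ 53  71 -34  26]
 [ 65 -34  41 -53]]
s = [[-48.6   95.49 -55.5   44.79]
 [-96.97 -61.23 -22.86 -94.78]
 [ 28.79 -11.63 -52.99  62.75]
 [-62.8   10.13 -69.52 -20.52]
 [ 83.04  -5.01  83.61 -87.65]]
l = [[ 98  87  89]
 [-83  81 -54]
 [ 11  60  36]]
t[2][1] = 71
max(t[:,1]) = 71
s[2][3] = 62.75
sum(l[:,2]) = 71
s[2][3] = 62.75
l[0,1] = 87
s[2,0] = 28.79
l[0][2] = 89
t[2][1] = 71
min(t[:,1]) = -59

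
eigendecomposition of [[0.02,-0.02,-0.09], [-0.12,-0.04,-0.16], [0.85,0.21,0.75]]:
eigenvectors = [[-0.15, -0.47, -0.04], [-0.22, -0.36, 0.97], [0.96, 0.8, -0.22]]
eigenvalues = [0.57, 0.16, 0.0]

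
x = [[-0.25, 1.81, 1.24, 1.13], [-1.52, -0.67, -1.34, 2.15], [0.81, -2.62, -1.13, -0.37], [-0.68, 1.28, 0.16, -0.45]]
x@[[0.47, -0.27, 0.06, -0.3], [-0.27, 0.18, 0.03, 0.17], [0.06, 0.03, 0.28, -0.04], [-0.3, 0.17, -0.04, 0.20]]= [[-0.87, 0.62, 0.34, 0.56], [-1.26, 0.62, -0.57, 0.83], [1.13, -0.79, -0.33, -0.72], [-0.52, 0.34, 0.06, 0.33]]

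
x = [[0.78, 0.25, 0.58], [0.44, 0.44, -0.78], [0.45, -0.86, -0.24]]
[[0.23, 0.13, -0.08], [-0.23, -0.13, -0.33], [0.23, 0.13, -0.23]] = x @ [[0.18, 0.10, -0.31],[-0.25, -0.14, 0.03],[0.26, 0.15, 0.26]]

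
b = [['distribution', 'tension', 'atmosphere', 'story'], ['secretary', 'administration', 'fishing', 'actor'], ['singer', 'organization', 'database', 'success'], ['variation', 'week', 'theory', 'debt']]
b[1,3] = 'actor'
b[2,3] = 'success'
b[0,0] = 'distribution'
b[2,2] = 'database'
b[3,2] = 'theory'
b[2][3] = 'success'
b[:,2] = ['atmosphere', 'fishing', 'database', 'theory']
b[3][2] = 'theory'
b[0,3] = 'story'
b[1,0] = 'secretary'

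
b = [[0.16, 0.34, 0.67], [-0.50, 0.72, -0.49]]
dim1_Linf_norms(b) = [0.67, 0.72]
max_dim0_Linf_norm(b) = 0.72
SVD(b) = [[-0.33, 0.95], [0.95, 0.33]] @ diag([1.0318975261205126, 0.7306076208104909]) @ [[-0.51,  0.55,  -0.66], [-0.02,  0.76,  0.65]]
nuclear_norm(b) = 1.76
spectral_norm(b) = 1.03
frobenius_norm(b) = 1.26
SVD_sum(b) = [[0.17, -0.19, 0.22], [-0.5, 0.54, -0.64]] + [[-0.01, 0.53, 0.45], [-0.00, 0.18, 0.15]]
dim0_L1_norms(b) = [0.66, 1.06, 1.16]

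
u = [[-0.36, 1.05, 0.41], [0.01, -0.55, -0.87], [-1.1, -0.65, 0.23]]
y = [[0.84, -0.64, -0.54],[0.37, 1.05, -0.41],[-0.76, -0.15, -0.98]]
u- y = [[-1.20, 1.69, 0.95], [-0.36, -1.60, -0.46], [-0.34, -0.5, 1.21]]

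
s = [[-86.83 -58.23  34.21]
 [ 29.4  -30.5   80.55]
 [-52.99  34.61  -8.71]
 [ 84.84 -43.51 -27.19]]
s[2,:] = [-52.99, 34.61, -8.71]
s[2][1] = 34.61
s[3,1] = -43.51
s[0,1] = -58.23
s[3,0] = 84.84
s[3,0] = 84.84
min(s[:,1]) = -58.23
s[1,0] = 29.4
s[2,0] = -52.99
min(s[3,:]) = -43.51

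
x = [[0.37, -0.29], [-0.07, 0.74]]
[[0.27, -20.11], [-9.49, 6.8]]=x @ [[-10.05, -50.92], [-13.77, 4.37]]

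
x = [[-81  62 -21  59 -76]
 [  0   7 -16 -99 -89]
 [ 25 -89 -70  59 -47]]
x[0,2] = -21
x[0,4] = -76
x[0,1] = 62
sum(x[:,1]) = -20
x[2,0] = 25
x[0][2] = -21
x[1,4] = -89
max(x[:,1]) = 62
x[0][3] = 59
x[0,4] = -76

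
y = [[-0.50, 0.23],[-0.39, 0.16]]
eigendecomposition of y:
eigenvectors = [[-0.77, -0.44], [-0.64, -0.90]]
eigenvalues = [-0.31, -0.03]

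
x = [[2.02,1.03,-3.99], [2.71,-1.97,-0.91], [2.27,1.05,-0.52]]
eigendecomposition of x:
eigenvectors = [[-0.69+0.00j, (-0.69-0j), (0.31+0j)], [(-0.37+0.18j), (-0.37-0.18j), -0.94+0.00j], [(-0.25+0.54j), (-0.25-0.54j), (0.13+0j)]]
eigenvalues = [(1.14+2.85j), (1.14-2.85j), (-2.74+0j)]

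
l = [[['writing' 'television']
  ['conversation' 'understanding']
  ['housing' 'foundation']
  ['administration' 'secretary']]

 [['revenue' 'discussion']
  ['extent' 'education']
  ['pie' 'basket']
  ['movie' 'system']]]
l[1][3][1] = 'system'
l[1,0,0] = 'revenue'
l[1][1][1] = 'education'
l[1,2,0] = 'pie'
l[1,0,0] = 'revenue'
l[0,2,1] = 'foundation'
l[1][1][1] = 'education'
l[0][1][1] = 'understanding'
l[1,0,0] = 'revenue'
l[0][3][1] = 'secretary'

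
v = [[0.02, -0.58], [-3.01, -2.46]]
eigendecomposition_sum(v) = [[0.50, -0.09], [-0.49, 0.09]] + [[-0.48, -0.49], [-2.52, -2.55]]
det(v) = -1.79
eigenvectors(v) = [[0.71, 0.19], [-0.7, 0.98]]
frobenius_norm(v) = 3.93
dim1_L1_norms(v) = [0.6, 5.47]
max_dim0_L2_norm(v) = 3.01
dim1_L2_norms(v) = [0.58, 3.89]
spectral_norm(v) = 3.90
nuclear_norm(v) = 4.36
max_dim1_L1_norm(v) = 5.47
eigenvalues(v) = [0.59, -3.03]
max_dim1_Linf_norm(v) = 3.01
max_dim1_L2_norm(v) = 3.89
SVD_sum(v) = [[-0.27, -0.23], [-2.98, -2.49]] + [[0.29, -0.35], [-0.03, 0.03]]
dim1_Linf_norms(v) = [0.58, 3.01]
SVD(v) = [[0.09, 1.00], [1.0, -0.09]] @ diag([3.9034651228473742, 0.45984783865332424]) @ [[-0.77,-0.64], [0.64,-0.77]]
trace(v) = -2.44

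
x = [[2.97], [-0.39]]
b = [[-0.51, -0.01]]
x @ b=[[-1.51, -0.03],[0.20, 0.00]]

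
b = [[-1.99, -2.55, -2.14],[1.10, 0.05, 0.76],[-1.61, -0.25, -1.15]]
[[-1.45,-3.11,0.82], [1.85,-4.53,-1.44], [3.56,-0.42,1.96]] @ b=[[-1.86, 3.34, -0.2], [-6.35, -4.58, -5.75], [-10.7, -9.59, -10.19]]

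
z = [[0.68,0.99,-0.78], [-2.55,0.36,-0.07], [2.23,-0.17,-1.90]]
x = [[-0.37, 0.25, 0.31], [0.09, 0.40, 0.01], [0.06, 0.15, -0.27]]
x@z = [[-0.2, -0.33, -0.32], [-0.94, 0.23, -0.12], [-0.94, 0.16, 0.46]]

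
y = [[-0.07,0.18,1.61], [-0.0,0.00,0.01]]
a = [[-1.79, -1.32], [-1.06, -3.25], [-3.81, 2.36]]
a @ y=[[0.13, -0.32, -2.90], [0.07, -0.19, -1.74], [0.27, -0.69, -6.11]]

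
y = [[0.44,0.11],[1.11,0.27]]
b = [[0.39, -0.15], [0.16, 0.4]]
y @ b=[[0.19,  -0.02], [0.48,  -0.06]]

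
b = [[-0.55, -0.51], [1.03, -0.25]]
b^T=[[-0.55, 1.03], [-0.51, -0.25]]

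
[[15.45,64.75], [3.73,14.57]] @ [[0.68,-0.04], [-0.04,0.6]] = [[7.92, 38.23],[1.95, 8.59]]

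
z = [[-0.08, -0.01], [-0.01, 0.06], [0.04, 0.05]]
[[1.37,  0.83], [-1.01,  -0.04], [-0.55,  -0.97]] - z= [[1.45, 0.84], [-1.0, -0.10], [-0.59, -1.02]]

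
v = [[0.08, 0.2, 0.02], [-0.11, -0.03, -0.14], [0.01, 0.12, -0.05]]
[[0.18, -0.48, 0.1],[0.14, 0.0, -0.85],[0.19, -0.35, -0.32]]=v@[[0.89, -5.22, 0.34], [0.75, -0.71, -0.23], [-1.85, 4.23, 5.88]]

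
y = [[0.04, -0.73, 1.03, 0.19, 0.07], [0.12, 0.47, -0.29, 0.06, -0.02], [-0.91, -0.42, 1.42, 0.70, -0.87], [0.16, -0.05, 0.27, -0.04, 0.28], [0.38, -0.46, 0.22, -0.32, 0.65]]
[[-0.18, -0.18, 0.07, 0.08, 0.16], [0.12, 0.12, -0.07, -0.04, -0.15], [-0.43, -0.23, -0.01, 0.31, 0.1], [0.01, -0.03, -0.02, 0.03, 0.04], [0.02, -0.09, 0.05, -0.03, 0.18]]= y@[[0.16, 0.23, 0.13, -0.21, -0.24], [0.07, 0.16, -0.17, 0.14, -0.18], [-0.19, -0.06, -0.01, 0.23, 0.07], [0.23, 0.01, -0.18, -0.24, -0.25], [0.17, -0.14, -0.20, -0.02, 0.14]]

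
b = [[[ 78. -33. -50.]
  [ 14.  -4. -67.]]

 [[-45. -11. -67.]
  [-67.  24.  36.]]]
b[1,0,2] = -67.0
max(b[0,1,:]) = 14.0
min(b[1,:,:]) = -67.0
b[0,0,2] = -50.0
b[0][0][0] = 78.0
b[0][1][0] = 14.0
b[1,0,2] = -67.0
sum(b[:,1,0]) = -53.0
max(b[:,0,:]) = 78.0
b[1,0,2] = -67.0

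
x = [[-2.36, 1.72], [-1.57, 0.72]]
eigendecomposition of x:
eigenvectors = [[(0.72+0j), 0.72-0.00j],[(0.65+0.24j), (0.65-0.24j)]]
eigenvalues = [(-0.82+0.57j), (-0.82-0.57j)]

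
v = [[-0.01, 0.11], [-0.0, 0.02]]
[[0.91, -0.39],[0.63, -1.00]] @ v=[[-0.01, 0.09], [-0.01, 0.05]]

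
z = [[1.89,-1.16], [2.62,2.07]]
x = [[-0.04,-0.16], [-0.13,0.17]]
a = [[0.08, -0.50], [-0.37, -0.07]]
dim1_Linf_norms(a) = [0.5, 0.37]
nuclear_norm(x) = 0.36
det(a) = -0.19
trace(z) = 3.96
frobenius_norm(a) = 0.63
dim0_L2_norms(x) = [0.14, 0.23]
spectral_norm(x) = 0.25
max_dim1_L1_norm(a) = 0.58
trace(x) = 0.13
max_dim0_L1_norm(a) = 0.57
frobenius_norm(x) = 0.27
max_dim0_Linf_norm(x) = 0.17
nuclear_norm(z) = 5.47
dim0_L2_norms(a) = [0.38, 0.5]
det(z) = 6.95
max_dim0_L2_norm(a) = 0.5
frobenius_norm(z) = 4.01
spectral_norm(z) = 3.47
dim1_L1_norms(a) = [0.58, 0.44]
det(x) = -0.03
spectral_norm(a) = 0.51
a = z @ x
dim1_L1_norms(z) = [3.05, 4.69]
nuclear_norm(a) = 0.88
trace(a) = 0.01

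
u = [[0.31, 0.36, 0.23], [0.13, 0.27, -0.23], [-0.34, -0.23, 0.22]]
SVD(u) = [[-0.64, -0.76, -0.1], [-0.46, 0.48, -0.75], [0.62, -0.43, -0.66]] @ diag([0.6881474181276983, 0.3847865797323849, 0.12881156385214734]) @ [[-0.68,  -0.72,  0.14], [-0.07,  -0.12,  -0.99], [0.73,  -0.68,  0.03]]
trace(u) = 0.80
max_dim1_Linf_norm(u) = 0.36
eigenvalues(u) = [(0.57+0j), (0.11+0.22j), (0.11-0.22j)]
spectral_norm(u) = 0.69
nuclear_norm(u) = 1.20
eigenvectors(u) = [[-0.28+0.00j, -0.69+0.00j, -0.69-0.00j], [(-0.65+0j), (0.48-0.09j), (0.48+0.09j)], [0.70+0.00j, -0.15-0.51j, -0.15+0.51j]]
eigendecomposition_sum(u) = [[0.12+0.00j, (0.16+0j), -0.03+0.00j],[(0.28+0j), 0.38+0.00j, -0.07+0.00j],[(-0.3-0j), (-0.41-0j), (0.07-0j)]] + [[0.10+0.06j, (0.1-0.09j), (0.13-0.06j)], [-0.07-0.03j, (-0.06+0.08j), -0.08+0.06j], [(-0.02+0.08j), 0.09+0.05j, (0.07+0.08j)]] + [[0.10-0.06j, 0.10+0.09j, (0.13+0.06j)], [-0.07+0.03j, -0.06-0.08j, (-0.08-0.06j)], [(-0.02-0.08j), (0.09-0.05j), 0.07-0.08j]]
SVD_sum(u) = [[0.3, 0.32, -0.06], [0.21, 0.23, -0.04], [-0.29, -0.31, 0.06]] + [[0.02, 0.04, 0.29], [-0.01, -0.02, -0.18], [0.01, 0.02, 0.16]] + [[-0.01, 0.01, -0.00], [-0.07, 0.07, -0.0], [-0.06, 0.06, -0.0]]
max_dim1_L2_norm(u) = 0.53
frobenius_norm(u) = 0.80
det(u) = 0.03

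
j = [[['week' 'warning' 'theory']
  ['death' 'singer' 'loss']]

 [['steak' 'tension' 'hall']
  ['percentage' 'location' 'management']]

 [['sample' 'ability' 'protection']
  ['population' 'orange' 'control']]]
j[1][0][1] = 'tension'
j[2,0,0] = 'sample'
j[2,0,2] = 'protection'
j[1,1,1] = 'location'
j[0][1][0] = 'death'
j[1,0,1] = 'tension'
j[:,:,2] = [['theory', 'loss'], ['hall', 'management'], ['protection', 'control']]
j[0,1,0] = 'death'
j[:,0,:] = [['week', 'warning', 'theory'], ['steak', 'tension', 'hall'], ['sample', 'ability', 'protection']]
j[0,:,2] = ['theory', 'loss']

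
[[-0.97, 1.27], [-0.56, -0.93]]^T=[[-0.97, -0.56], [1.27, -0.93]]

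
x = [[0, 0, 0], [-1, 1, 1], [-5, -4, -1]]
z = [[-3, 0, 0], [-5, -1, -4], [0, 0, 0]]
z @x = [[0, 0, 0], [21, 15, 3], [0, 0, 0]]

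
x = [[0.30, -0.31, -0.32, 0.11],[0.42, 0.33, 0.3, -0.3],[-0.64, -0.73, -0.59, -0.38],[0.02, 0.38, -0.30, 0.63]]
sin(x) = [[0.28,-0.33,-0.30,0.08], [0.43,0.36,0.29,-0.29], [-0.6,-0.70,-0.56,-0.35], [-0.03,0.35,-0.28,0.62]]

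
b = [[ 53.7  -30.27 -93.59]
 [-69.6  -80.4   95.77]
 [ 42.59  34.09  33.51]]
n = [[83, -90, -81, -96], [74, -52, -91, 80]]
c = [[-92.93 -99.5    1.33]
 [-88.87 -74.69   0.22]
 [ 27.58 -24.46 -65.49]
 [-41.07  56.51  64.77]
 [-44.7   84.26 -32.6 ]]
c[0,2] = 1.33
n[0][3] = -96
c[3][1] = 56.51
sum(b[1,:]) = -54.230000000000004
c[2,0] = 27.58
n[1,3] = 80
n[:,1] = [-90, -52]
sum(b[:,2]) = 35.68999999999999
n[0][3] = -96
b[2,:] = [42.59, 34.09, 33.51]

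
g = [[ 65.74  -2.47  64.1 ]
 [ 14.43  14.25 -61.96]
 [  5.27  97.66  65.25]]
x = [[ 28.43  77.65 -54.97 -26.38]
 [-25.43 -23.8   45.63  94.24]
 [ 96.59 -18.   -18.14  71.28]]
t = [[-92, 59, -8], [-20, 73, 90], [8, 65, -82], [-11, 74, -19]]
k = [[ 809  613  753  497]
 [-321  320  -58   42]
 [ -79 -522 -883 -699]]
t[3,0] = -11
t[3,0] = -11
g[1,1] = 14.25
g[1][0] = 14.43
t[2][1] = 65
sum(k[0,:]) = 2672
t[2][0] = 8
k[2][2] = -883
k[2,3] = -699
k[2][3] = -699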